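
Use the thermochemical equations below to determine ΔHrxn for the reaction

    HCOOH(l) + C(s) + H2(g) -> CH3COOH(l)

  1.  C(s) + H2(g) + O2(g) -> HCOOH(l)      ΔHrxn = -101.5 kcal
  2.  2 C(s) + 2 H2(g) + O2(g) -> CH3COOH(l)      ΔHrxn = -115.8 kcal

ΔHrxn = -14.3 kcal

eq. 1 reversed: +101.5 kcal
eq. 2 as written: -115.8 kcal
Combining the equations, ΔHrxn = (+101.5) + (-115.8) = -14.3 kcal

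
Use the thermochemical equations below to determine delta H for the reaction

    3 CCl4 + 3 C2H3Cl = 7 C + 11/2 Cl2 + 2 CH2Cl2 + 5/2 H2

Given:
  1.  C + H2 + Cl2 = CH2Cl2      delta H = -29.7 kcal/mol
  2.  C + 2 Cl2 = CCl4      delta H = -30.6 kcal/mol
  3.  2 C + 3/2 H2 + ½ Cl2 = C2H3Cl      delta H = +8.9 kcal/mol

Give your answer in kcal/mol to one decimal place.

eq. 1 × 2 (×2 to match 2 CH2Cl2 in the target): (2)·(-29.7) = -59.4 kcal/mol
eq. 2 reversed and × 3 (CCl4 must end up as a reactant; scale by 3 for the 3 CCl4): (-3)·(-30.6) = +91.8 kcal/mol
eq. 3 reversed and × 3 (reverse to put C2H3Cl on the reactant side; scale by 3 for the 3 C2H3Cl): (-3)·(+8.9) = -26.7 kcal/mol
By Hess's law, delta H = (2)·(-29.7) + (-3)·(-30.6) + (-3)·(+8.9) = 5.7 kcal/mol

delta H = 5.7 kcal/mol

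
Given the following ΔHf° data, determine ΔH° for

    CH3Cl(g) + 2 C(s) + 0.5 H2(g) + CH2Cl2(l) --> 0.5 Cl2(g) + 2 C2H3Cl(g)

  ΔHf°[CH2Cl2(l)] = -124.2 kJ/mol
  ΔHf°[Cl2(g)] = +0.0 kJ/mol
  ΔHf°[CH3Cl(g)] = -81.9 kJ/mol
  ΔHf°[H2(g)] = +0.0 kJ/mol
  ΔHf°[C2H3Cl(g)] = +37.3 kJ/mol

ΔH° = 280.7 kJ/mol

Products: 1/2·(+0.0) + 2·(+37.3) = +74.6
Reactants: 1·(-81.9) + 2·(+0.0) + 1/2·(+0.0) + 1·(-124.2) = -206.1
ΔH° = (+74.6) − (-206.1) = 280.7 kJ/mol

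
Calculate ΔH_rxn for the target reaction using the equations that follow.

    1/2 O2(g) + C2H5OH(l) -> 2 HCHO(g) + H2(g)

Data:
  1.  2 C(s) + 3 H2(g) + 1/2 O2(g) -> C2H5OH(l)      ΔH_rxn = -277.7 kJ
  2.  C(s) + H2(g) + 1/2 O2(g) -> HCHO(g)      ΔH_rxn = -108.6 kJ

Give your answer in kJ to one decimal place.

eq. 1 reversed (reverse to put C2H5OH(l) on the reactant side): +277.7 kJ
eq. 2 × 2 (×2 to match 2 HCHO(g) in the target): (2)·(-108.6) = -217.2 kJ
ΔH_rxn = (+277.7) + (-217.2) = 60.5 kJ

ΔH_rxn = 60.5 kJ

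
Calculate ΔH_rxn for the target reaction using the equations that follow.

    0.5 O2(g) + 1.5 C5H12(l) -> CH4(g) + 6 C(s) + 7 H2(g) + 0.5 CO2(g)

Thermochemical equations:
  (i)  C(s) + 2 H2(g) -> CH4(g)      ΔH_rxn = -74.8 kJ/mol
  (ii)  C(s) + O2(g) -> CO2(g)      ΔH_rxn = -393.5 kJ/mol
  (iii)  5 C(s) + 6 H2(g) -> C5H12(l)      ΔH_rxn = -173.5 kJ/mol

ΔH_rxn = -11.3 kJ/mol

(i) as written: -74.8 kJ/mol
(ii) × 1/2: (1/2)·(-393.5) = -196.75 kJ/mol
(iii) reversed and × 3/2: (-3/2)·(-173.5) = +260.25 kJ/mol
Since enthalpy is a state function, ΔH_rxn = (1)·(-74.8) + (1/2)·(-393.5) + (-3/2)·(-173.5) = -11.3 kJ/mol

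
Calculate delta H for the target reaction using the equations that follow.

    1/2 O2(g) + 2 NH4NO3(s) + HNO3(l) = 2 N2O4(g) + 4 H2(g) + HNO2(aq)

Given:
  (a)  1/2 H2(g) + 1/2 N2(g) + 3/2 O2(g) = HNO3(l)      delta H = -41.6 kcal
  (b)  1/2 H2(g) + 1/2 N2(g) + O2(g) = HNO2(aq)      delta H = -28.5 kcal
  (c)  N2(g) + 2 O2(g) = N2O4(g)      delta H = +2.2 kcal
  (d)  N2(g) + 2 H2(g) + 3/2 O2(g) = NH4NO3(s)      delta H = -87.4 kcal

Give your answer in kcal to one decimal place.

delta H = 192.3 kcal

(a) reversed: +41.6 kcal
(b) as written: -28.5 kcal
(c) × 2: (2)·(+2.2) = +4.4 kcal
(d) reversed and × 2: (-2)·(-87.4) = +174.8 kcal
delta H = (+41.6) + (-28.5) + (+4.4) + (+174.8) = 192.3 kcal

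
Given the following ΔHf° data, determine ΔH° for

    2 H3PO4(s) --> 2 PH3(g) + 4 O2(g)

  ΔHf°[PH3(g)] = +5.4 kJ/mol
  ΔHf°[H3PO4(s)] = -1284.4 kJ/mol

ΔH° = 2579.6 kJ/mol

Products: 2·(+5.4) + 4·(+0.0) = +10.8
Reactants: 2·(-1284.4) = -2568.8
ΔH° = (+10.8) − (-2568.8) = 2579.6 kJ/mol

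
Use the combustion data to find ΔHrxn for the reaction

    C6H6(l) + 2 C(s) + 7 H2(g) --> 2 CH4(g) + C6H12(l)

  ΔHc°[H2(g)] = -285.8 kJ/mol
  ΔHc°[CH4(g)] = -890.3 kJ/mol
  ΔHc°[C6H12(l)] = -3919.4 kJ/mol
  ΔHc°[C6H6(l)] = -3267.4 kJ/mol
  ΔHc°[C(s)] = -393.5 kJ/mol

ΔHrxn = -355.0 kJ/mol

With combustion enthalpies, reactants minus products:
= [1·(-3267.4) + 2·(-393.5) + 7·(-285.8)] − [2·(-890.3) + 1·(-3919.4)]
= -355.0 kJ/mol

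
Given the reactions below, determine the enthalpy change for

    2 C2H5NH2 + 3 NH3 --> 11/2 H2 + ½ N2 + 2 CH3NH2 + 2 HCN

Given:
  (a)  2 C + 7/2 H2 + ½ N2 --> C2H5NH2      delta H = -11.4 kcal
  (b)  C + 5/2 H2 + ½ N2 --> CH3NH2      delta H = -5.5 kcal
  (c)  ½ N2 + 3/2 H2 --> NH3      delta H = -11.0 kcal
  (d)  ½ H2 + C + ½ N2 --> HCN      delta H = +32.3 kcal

delta H = 109.4 kcal

(a) reversed and × 2 (C2H5NH2 must end up as a reactant; ×2 to match 2 C2H5NH2 in the target): (-2)·(-11.4) = +22.8 kcal
(b) × 2 (×2 to match 2 CH3NH2 in the target): (2)·(-5.5) = -11.0 kcal
(c) reversed and × 3 (reverse to put NH3 on the reactant side; ×3 to match 3 NH3 in the target): (-3)·(-11.0) = +33.0 kcal
(d) × 2 (×2 to match 2 HCN in the target): (2)·(+32.3) = +64.6 kcal
Combining the equations, delta H = (+22.8) + (-11.0) + (+33.0) + (+64.6) = 109.4 kcal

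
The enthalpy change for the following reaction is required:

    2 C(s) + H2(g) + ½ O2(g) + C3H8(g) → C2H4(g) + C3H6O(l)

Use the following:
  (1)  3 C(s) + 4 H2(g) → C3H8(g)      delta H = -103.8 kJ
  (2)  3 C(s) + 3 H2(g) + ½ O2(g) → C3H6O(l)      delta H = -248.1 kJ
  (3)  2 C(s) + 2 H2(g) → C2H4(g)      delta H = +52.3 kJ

(1) reversed (C3H8(g) must end up as a reactant): +103.8 kJ
(2) as written (C3H6O(l) already on the product side): -248.1 kJ
(3) as written (C2H4(g) already on the product side): +52.3 kJ
Combining the equations, delta H = (+103.8) + (-248.1) + (+52.3) = -92.0 kJ

delta H = -92.0 kJ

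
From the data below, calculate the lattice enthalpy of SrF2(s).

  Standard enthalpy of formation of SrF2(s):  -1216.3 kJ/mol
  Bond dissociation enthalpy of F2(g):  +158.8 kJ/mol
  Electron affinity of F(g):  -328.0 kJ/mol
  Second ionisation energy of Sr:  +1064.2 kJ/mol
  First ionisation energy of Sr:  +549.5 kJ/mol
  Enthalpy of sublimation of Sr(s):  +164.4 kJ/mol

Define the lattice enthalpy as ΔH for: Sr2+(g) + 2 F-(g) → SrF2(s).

ΔHf° = 1·ΔHsub + 1·(ΣIE) + 1·D(F2) + 2·EA + U
-1216.3 = 1·(+164.4) + 1·(+1613.7) + 1·(+158.8) + 2·(-328.0) + U
U = -1216.3 − (+1280.9) = -2497.2 kJ/mol

U = -2497.2 kJ/mol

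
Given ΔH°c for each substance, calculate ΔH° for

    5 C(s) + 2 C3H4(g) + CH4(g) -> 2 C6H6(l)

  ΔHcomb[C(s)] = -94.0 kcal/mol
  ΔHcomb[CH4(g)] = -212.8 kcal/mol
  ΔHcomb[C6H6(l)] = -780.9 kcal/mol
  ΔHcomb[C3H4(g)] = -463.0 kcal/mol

With combustion enthalpies, reactants minus products:
= [5·(-94.0) + 2·(-463.0) + 1·(-212.8)] − [2·(-780.9)]
= -47.0 kcal/mol

ΔH° = -47.0 kcal/mol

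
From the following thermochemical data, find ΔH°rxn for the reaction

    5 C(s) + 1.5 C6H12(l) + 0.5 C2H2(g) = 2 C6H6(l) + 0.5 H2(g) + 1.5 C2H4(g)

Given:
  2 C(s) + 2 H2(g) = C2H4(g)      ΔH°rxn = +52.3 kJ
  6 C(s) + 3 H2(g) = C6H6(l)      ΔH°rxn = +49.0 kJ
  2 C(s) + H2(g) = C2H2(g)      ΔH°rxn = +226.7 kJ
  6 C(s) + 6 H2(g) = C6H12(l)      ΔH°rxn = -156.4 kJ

ΔH°rxn = 297.7 kJ

equation 1 × 3/2 (×3/2 to match 3/2 C2H4(g) in the target): (3/2)·(+52.3) = +78.45 kJ
equation 2 × 2 (scale by 2 for the 2 C6H6(l)): (2)·(+49.0) = +98.0 kJ
equation 3 reversed and × 1/2 (reverse to put C2H2(g) on the reactant side; ×1/2 to match 1/2 C2H2(g) in the target): (-1/2)·(+226.7) = -113.35 kJ
equation 4 reversed and × 3/2 (reverse to put C6H12(l) on the reactant side; scale by 3/2 for the 3/2 C6H12(l)): (-3/2)·(-156.4) = +234.6 kJ
Since enthalpy is a state function, ΔH°rxn = (3/2)·(+52.3) + (2)·(+49.0) + (-1/2)·(+226.7) + (-3/2)·(-156.4) = 297.7 kJ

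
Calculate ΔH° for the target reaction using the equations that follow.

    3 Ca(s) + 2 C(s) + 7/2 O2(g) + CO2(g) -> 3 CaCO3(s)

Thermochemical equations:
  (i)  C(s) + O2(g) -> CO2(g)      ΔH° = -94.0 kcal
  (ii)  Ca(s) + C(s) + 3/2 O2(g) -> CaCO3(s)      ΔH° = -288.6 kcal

ΔH° = -771.8 kcal

(i) reversed: +94.0 kcal
(ii) × 3: (3)·(-288.6) = -865.8 kcal
Since enthalpy is a state function, ΔH° = (-1)·(-94.0) + (3)·(-288.6) = -771.8 kcal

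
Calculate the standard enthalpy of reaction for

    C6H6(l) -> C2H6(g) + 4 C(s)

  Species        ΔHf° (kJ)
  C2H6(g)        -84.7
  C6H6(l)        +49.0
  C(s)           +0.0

Products: 1·(-84.7) + 4·(+0.0) = -84.7
Reactants: 1·(+49.0) = +49.0
ΔH°rxn = (-84.7) − (+49.0) = -133.7 kJ

ΔH°rxn = -133.7 kJ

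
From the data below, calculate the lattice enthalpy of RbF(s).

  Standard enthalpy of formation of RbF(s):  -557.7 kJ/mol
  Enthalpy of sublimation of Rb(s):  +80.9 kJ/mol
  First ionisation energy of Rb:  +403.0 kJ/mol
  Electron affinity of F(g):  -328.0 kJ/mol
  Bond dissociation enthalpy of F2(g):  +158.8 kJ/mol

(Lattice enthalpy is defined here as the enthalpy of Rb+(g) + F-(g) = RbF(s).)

ΔHf° = 1·ΔHsub + 1·(ΣIE) + 1/2·D(F2) + 1·EA + U
-557.7 = 1·(+80.9) + 1·(+403.0) + 1/2·(+158.8) + 1·(-328.0) + U
U = -557.7 − (+235.3) = -793.0 kJ/mol

U = -793.0 kJ/mol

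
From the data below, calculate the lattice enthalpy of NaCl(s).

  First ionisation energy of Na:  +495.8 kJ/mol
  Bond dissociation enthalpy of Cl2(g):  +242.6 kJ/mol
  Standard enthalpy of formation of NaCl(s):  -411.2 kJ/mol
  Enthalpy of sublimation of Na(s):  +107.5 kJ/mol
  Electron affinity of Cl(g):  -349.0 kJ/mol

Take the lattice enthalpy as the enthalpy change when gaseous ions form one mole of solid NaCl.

ΔHf° = 1·ΔHsub + 1·(ΣIE) + 1/2·D(Cl2) + 1·EA + U
-411.2 = 1·(+107.5) + 1·(+495.8) + 1/2·(+242.6) + 1·(-349.0) + U
U = -411.2 − (+375.6) = -786.8 kJ/mol

U = -786.8 kJ/mol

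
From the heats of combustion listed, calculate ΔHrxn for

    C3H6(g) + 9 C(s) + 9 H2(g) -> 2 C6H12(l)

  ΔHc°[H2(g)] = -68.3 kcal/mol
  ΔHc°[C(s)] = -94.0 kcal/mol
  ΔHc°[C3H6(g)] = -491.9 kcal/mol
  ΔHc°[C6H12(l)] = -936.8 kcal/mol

Using ΔH = Σ nΔHc°(reactants) − Σ nΔHc°(products):
= [1·(-491.9) + 9·(-94.0) + 9·(-68.3)] − [2·(-936.8)]
= -79.0 kcal/mol

ΔHrxn = -79.0 kcal/mol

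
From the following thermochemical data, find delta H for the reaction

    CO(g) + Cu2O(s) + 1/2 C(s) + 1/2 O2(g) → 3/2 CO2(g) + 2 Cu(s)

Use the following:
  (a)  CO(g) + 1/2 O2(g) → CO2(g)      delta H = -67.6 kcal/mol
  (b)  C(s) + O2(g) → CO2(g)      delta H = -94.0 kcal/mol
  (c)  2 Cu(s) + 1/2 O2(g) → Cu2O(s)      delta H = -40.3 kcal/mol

delta H = -74.3 kcal/mol

(a) as written (CO(g) already on the reactant side): -67.6 kcal/mol
(b) × 1/2 (scale by 1/2 for the 1/2 C(s)): (1/2)·(-94.0) = -47.0 kcal/mol
(c) reversed (reverse to put Cu2O(s) on the reactant side): +40.3 kcal/mol
Combining the equations, delta H = (1)·(-67.6) + (1/2)·(-94.0) + (-1)·(-40.3) = -74.3 kcal/mol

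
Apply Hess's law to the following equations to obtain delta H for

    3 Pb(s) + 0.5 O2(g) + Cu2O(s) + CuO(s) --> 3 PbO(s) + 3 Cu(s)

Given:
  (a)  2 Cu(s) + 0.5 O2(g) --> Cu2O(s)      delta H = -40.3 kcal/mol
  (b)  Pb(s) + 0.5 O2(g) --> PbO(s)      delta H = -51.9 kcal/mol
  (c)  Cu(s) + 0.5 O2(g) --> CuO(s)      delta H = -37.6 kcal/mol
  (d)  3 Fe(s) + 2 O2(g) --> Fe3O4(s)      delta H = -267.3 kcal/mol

delta H = -77.8 kcal/mol

(a) reversed: +40.3 kcal/mol
(b) × 3: (3)·(-51.9) = -155.7 kcal/mol
(c) reversed: +37.6 kcal/mol
(d): not needed.
delta H = (-1)·(-40.3) + (3)·(-51.9) + (-1)·(-37.6) = -77.8 kcal/mol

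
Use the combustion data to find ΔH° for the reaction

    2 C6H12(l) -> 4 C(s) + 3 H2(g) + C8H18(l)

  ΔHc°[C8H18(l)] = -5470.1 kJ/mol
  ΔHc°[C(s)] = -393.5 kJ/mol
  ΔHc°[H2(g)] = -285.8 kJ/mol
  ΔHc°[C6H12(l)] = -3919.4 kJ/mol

ΔH° = 62.7 kJ/mol

With combustion enthalpies, reactants minus products:
= [2·(-3919.4)] − [4·(-393.5) + 3·(-285.8) + 1·(-5470.1)]
= 62.7 kJ/mol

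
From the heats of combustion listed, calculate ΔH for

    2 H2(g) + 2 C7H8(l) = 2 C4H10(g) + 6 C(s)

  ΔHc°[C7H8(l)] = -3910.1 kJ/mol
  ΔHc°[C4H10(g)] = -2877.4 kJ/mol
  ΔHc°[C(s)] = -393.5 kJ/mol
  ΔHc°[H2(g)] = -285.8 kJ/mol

ΔH = -276.0 kJ/mol

Using ΔH = Σ nΔHc°(reactants) − Σ nΔHc°(products):
= [2·(-285.8) + 2·(-3910.1)] − [2·(-2877.4) + 6·(-393.5)]
= -276.0 kJ/mol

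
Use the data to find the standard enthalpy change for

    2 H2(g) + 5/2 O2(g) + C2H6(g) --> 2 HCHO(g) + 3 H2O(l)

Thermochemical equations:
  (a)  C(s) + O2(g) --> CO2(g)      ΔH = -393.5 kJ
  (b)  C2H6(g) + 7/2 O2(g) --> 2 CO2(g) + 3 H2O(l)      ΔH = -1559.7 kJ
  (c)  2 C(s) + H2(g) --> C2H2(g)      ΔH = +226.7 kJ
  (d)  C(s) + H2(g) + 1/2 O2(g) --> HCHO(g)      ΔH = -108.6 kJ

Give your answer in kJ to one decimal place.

(a) reversed and × 2: (-2)·(-393.5) = +787.0 kJ
(b) as written (C2H6(g) already on the reactant side): -1559.7 kJ
(c): not needed (C2H2(g) appears nowhere else).
(d) × 2 (×2 to match 2 HCHO(g) in the target): (2)·(-108.6) = -217.2 kJ
Combining the equations, ΔH = (-2)·(-393.5) + (1)·(-1559.7) + (2)·(-108.6) = -989.9 kJ

ΔH = -989.9 kJ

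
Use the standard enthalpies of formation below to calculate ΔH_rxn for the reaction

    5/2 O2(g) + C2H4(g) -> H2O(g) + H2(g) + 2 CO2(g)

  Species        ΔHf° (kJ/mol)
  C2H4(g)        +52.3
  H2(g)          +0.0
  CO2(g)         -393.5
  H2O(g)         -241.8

ΔH_rxn = -1081.1 kJ/mol

Products: 1·(-241.8) + 1·(+0.0) + 2·(-393.5) = -1028.8
Reactants: 5/2·(+0.0) + 1·(+52.3) = +52.3
ΔH_rxn = (-1028.8) − (+52.3) = -1081.1 kJ/mol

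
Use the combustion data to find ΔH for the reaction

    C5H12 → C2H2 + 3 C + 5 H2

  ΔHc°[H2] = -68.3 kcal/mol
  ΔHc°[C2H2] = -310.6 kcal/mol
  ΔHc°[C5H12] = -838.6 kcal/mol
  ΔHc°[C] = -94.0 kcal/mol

ΔH = 95.5 kcal/mol

Using ΔH = Σ nΔHc°(reactants) − Σ nΔHc°(products):
= [1·(-838.6)] − [1·(-310.6) + 3·(-94.0) + 5·(-68.3)]
= 95.5 kcal/mol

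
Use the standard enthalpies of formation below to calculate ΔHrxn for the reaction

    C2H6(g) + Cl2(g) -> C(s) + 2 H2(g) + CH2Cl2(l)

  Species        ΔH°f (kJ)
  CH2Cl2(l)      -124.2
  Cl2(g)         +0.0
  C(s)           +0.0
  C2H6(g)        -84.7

ΔHrxn = -39.5 kJ

ΔH°rxn = Σ nΔHf°(products) − Σ nΔHf°(reactants).
Products: 1·(+0.0) + 2·(+0.0) + 1·(-124.2) = -124.2
Reactants: 1·(-84.7) + 1·(+0.0) = -84.7
ΔHrxn = (-124.2) − (-84.7) = -39.5 kJ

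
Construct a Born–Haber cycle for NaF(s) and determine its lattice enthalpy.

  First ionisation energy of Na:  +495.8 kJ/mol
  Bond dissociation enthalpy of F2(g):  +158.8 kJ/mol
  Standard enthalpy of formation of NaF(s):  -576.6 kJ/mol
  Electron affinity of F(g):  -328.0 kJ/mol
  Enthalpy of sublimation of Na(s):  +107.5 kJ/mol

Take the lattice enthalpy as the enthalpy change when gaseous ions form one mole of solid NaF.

ΔHf° = 1·ΔHsub + 1·(ΣIE) + 1/2·D(F2) + 1·EA + U
-576.6 = 1·(+107.5) + 1·(+495.8) + 1/2·(+158.8) + 1·(-328.0) + U
U = -576.6 − (+354.7) = -931.3 kJ/mol

U = -931.3 kJ/mol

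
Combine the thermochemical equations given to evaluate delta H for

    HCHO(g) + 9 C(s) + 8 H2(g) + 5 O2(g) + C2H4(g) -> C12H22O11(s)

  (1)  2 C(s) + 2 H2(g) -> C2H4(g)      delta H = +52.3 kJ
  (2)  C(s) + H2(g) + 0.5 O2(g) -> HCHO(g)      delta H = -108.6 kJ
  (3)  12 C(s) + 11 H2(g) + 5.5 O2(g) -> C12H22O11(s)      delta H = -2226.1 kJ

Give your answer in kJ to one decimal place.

(1) reversed (reverse to put C2H4(g) on the reactant side): -52.3 kJ
(2) reversed (HCHO(g) must end up as a reactant): +108.6 kJ
(3) as written (C12H22O11(s) already on the product side): -2226.1 kJ
delta H = (-52.3) + (+108.6) + (-2226.1) = -2169.8 kJ

delta H = -2169.8 kJ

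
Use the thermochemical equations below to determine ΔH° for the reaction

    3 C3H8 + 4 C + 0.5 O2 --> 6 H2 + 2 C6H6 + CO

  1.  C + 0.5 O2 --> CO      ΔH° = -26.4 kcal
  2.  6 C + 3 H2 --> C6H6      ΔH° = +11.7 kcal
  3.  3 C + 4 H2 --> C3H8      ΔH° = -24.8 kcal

eq. 1 as written: -26.4 kcal
eq. 2 × 2: (2)·(+11.7) = +23.4 kcal
eq. 3 reversed and × 3: (-3)·(-24.8) = +74.4 kcal
By Hess's law, ΔH° = (1)·(-26.4) + (2)·(+11.7) + (-3)·(-24.8) = 71.4 kcal

ΔH° = 71.4 kcal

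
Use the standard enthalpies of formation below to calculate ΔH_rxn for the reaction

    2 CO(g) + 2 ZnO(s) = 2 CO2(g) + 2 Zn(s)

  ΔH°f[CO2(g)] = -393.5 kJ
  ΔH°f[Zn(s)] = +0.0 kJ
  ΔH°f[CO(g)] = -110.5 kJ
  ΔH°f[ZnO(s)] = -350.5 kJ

ΔH_rxn = 135.0 kJ

ΔH°rxn = Σ nΔHf°(products) − Σ nΔHf°(reactants).
Products: 2·(-393.5) + 2·(+0.0) = -787.0
Reactants: 2·(-110.5) + 2·(-350.5) = -922.0
ΔH_rxn = (-787.0) − (-922.0) = 135.0 kJ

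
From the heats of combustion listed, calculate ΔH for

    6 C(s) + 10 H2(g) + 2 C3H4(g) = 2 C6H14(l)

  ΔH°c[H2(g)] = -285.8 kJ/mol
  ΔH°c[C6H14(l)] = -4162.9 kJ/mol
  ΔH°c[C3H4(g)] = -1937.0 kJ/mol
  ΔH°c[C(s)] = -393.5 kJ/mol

ΔH = -767.2 kJ/mol

With combustion enthalpies, reactants minus products:
= [6·(-393.5) + 10·(-285.8) + 2·(-1937.0)] − [2·(-4162.9)]
= -767.2 kJ/mol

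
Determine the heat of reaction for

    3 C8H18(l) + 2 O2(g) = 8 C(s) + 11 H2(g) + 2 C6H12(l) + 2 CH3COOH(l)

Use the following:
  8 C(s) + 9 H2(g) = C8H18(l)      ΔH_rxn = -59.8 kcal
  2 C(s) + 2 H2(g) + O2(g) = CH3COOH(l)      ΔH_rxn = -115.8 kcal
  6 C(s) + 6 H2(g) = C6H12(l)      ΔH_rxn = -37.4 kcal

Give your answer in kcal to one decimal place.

equation 1 reversed and × 3: (-3)·(-59.8) = +179.4 kcal
equation 2 × 2: (2)·(-115.8) = -231.6 kcal
equation 3 × 2: (2)·(-37.4) = -74.8 kcal
By Hess's law, ΔH_rxn = (+179.4) + (-231.6) + (-74.8) = -127.0 kcal

ΔH_rxn = -127.0 kcal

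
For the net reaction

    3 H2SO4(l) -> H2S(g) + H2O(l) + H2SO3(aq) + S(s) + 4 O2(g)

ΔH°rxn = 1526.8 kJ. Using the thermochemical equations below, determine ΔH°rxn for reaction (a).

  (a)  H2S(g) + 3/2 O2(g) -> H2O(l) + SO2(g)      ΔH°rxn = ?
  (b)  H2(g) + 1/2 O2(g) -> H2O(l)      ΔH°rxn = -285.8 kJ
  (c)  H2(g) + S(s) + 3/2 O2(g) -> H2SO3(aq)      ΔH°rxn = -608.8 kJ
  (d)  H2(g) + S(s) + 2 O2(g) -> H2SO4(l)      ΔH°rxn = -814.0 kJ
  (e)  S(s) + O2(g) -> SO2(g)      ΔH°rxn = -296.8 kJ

(a) reversed (reverse to put H2S(g) on the product side): contributes −x
(b) × 2: (2)·(-285.8) = -571.6 kJ
(c) as written (H2SO3(aq) already on the product side): -608.8 kJ
(d) reversed and × 3 (H2SO4(l) must end up as a reactant; scale by 3 for the 3 H2SO4(l)): (-3)·(-814.0) = +2442.0 kJ
(e) as written: -296.8 kJ
+1526.8 = (-571.6) + (-608.8) + (+2442.0) + (-296.8) − x
x = (+1526.8 − (+964.8)) / (-1) = -562.0 kJ

ΔH°rxn = -562.0 kJ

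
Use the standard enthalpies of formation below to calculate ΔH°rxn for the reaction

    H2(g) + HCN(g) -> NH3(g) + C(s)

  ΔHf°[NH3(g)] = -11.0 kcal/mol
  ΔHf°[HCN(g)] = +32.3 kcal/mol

ΔH°rxn = -43.3 kcal/mol

Products: 1·(-11.0) + 1·(+0.0) = -11.0
Reactants: 1·(+0.0) + 1·(+32.3) = +32.3
ΔH°rxn = (-11.0) − (+32.3) = -43.3 kcal/mol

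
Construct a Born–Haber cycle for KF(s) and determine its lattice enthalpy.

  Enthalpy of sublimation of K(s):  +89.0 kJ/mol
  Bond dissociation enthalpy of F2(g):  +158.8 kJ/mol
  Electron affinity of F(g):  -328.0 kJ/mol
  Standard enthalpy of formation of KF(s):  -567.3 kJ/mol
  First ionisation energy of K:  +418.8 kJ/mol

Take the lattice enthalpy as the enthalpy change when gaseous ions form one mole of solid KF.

ΔHf° = 1·ΔHsub + 1·(ΣIE) + 1/2·D(F2) + 1·EA + U
-567.3 = 1·(+89.0) + 1·(+418.8) + 1/2·(+158.8) + 1·(-328.0) + U
U = -567.3 − (+259.2) = -826.5 kJ/mol

U = -826.5 kJ/mol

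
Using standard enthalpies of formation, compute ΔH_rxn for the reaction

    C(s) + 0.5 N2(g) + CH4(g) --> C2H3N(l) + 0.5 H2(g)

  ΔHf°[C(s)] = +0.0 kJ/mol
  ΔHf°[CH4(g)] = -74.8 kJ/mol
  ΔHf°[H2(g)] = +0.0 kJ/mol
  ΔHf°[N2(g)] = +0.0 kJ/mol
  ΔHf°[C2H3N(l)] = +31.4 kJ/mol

ΔH°rxn = Σ nΔHf°(products) − Σ nΔHf°(reactants).
Products: 1·(+31.4) + 1/2·(+0.0) = +31.4
Reactants: 1·(+0.0) + 1/2·(+0.0) + 1·(-74.8) = -74.8
ΔH_rxn = (+31.4) − (-74.8) = 106.2 kJ/mol

ΔH_rxn = 106.2 kJ/mol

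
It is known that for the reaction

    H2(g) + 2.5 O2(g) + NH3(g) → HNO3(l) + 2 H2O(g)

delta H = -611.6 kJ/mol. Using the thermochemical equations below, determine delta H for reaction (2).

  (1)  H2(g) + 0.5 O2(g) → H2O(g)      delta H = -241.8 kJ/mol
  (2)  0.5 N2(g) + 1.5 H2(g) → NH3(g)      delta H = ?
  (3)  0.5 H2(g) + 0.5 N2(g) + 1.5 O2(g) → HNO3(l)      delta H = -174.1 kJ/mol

(1) × 2 (scale by 2 for the 2 H2O(g)): (2)·(-241.8) = -483.6 kJ/mol
(2) reversed (reverse to put NH3(g) on the reactant side): contributes −x
(3) as written (HNO3(l) already on the product side): -174.1 kJ/mol
-611.6 = (-483.6) + (-174.1) − x
x = (-611.6 − (-657.7)) / (-1) = -46.1 kJ/mol

delta H = -46.1 kJ/mol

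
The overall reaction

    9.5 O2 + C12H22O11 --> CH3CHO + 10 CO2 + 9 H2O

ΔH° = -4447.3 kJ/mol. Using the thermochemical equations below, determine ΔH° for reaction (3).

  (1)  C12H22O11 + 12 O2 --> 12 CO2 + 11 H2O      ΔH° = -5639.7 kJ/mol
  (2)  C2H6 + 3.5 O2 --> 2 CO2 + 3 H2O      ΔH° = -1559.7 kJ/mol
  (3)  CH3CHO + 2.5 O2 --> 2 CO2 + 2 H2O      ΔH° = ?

(1) as written (C12H22O11 already on the reactant side): -5639.7 kJ/mol
(2): not needed (C2H6 appears nowhere else).
(3) reversed (reverse to put CH3CHO on the product side): contributes −x
-4447.3 = (-5639.7) − x
x = (-4447.3 − (-5639.7)) / (-1) = -1192.4 kJ/mol

ΔH° = -1192.4 kJ/mol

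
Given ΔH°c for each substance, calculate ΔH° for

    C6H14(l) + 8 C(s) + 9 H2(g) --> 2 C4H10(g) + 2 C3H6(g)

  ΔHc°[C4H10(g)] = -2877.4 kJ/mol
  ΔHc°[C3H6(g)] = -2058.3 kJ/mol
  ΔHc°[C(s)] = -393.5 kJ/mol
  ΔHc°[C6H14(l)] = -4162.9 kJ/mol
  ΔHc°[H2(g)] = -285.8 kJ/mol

ΔH° = -11.7 kJ/mol

Using ΔH = Σ nΔHc°(reactants) − Σ nΔHc°(products):
= [1·(-4162.9) + 8·(-393.5) + 9·(-285.8)] − [2·(-2877.4) + 2·(-2058.3)]
= -11.7 kJ/mol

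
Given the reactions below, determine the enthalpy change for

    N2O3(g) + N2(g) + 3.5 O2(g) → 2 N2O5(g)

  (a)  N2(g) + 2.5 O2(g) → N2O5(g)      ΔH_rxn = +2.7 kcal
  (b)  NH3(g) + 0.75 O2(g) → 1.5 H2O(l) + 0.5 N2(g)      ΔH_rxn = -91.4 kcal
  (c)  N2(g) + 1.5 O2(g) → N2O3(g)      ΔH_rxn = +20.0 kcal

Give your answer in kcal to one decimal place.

(a) × 2 (scale by 2 for the 2 N2O5(g)): (2)·(+2.7) = +5.4 kcal
(b): not needed (H2O(l) appears nowhere else).
(c) reversed (reverse to put N2O3(g) on the reactant side): -20.0 kcal
Combining the equations, ΔH_rxn = (+5.4) + (-20.0) = -14.6 kcal

ΔH_rxn = -14.6 kcal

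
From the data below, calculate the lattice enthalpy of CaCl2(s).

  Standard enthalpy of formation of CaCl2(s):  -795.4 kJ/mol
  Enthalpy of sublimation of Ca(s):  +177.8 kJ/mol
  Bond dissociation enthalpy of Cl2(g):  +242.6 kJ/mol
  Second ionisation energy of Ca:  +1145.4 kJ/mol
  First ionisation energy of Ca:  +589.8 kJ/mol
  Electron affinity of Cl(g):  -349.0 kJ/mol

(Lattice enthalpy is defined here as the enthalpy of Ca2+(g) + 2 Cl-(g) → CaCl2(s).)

U = -2253.0 kJ/mol

ΔHf° = 1·ΔHsub + 1·(ΣIE) + 1·D(Cl2) + 2·EA + U
-795.4 = 1·(+177.8) + 1·(+1735.2) + 1·(+242.6) + 2·(-349.0) + U
U = -795.4 − (+1457.6) = -2253.0 kJ/mol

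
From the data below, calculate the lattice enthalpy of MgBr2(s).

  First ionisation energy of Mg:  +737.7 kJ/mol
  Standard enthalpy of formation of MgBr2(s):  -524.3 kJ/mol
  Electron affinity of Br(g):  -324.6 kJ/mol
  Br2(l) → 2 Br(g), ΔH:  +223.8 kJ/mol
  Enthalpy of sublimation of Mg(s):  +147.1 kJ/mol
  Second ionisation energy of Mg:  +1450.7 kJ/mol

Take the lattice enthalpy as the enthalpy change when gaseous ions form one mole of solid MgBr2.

U = -2434.4 kJ/mol

ΔHf° = 1·ΔHsub + 1·(ΣIE) + 1·D(Br2) + 2·EA + U
-524.3 = 1·(+147.1) + 1·(+2188.4) + 1·(+223.8) + 2·(-324.6) + U
U = -524.3 − (+1910.1) = -2434.4 kJ/mol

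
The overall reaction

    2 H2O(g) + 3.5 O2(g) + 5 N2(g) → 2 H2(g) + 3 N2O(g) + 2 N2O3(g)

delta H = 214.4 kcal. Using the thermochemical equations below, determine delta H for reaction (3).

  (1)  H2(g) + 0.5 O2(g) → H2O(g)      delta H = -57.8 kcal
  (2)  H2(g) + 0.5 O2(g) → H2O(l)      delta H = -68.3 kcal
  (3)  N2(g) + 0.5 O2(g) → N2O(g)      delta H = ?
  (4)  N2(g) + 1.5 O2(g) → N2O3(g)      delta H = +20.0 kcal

delta H = 19.6 kcal

(1) reversed and × 2 (reverse to put H2O(g) on the reactant side; ×2 to match 2 H2O(g) in the target): (-2)·(-57.8) = +115.6 kcal
(2): not needed (H2O(l) appears nowhere else).
(3) × 3 (scale by 3 for the 3 N2O(g)): contributes 3·x
(4) × 2 (×2 to match 2 N2O3(g) in the target): (2)·(+20.0) = +40.0 kcal
+214.4 = (+115.6) + (+40.0) + 3·x
x = (+214.4 − (+155.6)) / (3) = 19.6 kcal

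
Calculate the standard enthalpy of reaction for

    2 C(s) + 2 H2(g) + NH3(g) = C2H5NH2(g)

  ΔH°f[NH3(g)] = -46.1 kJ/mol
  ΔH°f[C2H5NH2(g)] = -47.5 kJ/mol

ΔH_rxn = -1.4 kJ/mol

Products: 1·(-47.5) = -47.5
Reactants: 2·(+0.0) + 2·(+0.0) + 1·(-46.1) = -46.1
ΔH_rxn = (-47.5) − (-46.1) = -1.4 kJ/mol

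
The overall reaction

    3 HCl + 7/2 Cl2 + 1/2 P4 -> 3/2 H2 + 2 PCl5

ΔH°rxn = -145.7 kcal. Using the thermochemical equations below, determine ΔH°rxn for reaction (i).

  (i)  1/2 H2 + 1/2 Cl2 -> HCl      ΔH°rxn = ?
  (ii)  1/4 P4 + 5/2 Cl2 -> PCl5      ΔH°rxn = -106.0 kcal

ΔH°rxn = -22.1 kcal

(i) reversed and × 3: contributes −3·x
(ii) × 2: (2)·(-106.0) = -212.0 kcal
-145.7 = (-212.0) − 3·x
x = (-145.7 − (-212.0)) / (-3) = -22.1 kcal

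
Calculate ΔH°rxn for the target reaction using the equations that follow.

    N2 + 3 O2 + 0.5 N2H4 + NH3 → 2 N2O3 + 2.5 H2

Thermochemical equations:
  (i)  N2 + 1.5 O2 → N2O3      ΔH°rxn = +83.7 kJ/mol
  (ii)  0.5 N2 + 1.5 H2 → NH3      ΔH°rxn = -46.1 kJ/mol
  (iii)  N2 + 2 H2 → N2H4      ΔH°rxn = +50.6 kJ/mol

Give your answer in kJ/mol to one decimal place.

(i) × 2 (scale by 2 for the 2 N2O3): (2)·(+83.7) = +167.4 kJ/mol
(ii) reversed (reverse to put NH3 on the reactant side): +46.1 kJ/mol
(iii) reversed and × 1/2 (N2H4 must end up as a reactant; ×1/2 to match 1/2 N2H4 in the target): (-1/2)·(+50.6) = -25.3 kJ/mol
Combining the equations, ΔH°rxn = (+167.4) + (+46.1) + (-25.3) = 188.2 kJ/mol

ΔH°rxn = 188.2 kJ/mol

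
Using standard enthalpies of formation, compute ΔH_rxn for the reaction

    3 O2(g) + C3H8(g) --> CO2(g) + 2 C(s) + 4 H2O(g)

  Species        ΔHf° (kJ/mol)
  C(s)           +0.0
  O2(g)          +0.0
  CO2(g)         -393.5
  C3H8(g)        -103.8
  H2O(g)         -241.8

Products: 1·(-393.5) + 2·(+0.0) + 4·(-241.8) = -1360.7
Reactants: 3·(+0.0) + 1·(-103.8) = -103.8
ΔH_rxn = (-1360.7) − (-103.8) = -1256.9 kJ/mol

ΔH_rxn = -1256.9 kJ/mol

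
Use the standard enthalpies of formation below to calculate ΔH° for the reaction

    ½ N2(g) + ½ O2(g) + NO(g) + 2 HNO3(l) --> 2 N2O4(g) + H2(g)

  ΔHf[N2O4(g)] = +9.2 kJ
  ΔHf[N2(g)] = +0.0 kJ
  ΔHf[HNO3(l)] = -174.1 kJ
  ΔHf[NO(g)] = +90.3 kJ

Products: 2·(+9.2) + 1·(+0.0) = +18.4
Reactants: 1/2·(+0.0) + 1/2·(+0.0) + 1·(+90.3) + 2·(-174.1) = -257.9
ΔH° = (+18.4) − (-257.9) = 276.3 kJ

ΔH° = 276.3 kJ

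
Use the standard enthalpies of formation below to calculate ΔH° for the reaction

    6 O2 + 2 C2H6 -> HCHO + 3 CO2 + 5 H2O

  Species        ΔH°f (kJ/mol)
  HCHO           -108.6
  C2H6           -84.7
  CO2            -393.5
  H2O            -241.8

Products: 1·(-108.6) + 3·(-393.5) + 5·(-241.8) = -2498.1
Reactants: 6·(+0.0) + 2·(-84.7) = -169.4
ΔH° = (-2498.1) − (-169.4) = -2328.7 kJ/mol

ΔH° = -2328.7 kJ/mol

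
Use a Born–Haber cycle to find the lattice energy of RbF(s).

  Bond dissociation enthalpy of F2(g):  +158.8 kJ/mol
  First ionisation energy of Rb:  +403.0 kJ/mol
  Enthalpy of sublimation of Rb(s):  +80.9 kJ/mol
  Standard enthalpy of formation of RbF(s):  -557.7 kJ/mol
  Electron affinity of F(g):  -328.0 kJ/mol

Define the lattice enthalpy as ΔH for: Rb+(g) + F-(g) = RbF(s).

ΔHf° = 1·ΔHsub + 1·(ΣIE) + 1/2·D(F2) + 1·EA + U
-557.7 = 1·(+80.9) + 1·(+403.0) + 1/2·(+158.8) + 1·(-328.0) + U
U = -557.7 − (+235.3) = -793.0 kJ/mol

U = -793.0 kJ/mol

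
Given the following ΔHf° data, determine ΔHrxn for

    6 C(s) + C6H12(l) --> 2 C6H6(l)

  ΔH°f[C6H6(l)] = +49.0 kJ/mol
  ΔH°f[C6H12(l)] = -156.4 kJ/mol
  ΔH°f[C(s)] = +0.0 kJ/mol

ΔHrxn = 254.4 kJ/mol

ΔH°rxn = Σ nΔHf°(products) − Σ nΔHf°(reactants).
Products: 2·(+49.0) = +98.0
Reactants: 6·(+0.0) + 1·(-156.4) = -156.4
ΔHrxn = (+98.0) − (-156.4) = 254.4 kJ/mol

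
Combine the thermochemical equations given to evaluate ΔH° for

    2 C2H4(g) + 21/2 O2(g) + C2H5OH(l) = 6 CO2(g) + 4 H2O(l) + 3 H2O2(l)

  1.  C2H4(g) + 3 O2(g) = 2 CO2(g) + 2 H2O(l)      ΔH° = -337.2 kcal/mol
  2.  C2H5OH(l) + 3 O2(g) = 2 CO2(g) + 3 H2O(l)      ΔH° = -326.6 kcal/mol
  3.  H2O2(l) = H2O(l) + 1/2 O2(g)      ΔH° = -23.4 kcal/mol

ΔH° = -930.8 kcal/mol

eq. 1 × 2: (2)·(-337.2) = -674.4 kcal/mol
eq. 2 as written: -326.6 kcal/mol
eq. 3 reversed and × 3: (-3)·(-23.4) = +70.2 kcal/mol
By Hess's law, ΔH° = (2)·(-337.2) + (1)·(-326.6) + (-3)·(-23.4) = -930.8 kcal/mol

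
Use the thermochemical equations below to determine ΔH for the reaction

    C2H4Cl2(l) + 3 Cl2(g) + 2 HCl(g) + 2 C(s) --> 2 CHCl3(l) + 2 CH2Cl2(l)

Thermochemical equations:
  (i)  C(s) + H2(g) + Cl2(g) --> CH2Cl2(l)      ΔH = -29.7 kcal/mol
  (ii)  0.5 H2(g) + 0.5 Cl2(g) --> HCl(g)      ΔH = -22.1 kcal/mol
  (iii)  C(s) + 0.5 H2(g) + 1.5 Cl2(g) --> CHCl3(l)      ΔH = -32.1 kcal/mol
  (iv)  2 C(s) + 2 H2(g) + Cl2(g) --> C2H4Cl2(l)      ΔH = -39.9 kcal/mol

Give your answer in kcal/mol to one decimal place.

ΔH = -39.5 kcal/mol

(i) × 2 (scale by 2 for the 2 CH2Cl2(l)): (2)·(-29.7) = -59.4 kcal/mol
(ii) reversed and × 2 (HCl(g) must end up as a reactant; scale by 2 for the 2 HCl(g)): (-2)·(-22.1) = +44.2 kcal/mol
(iii) × 2 (×2 to match 2 CHCl3(l) in the target): (2)·(-32.1) = -64.2 kcal/mol
(iv) reversed (C2H4Cl2(l) must end up as a reactant): +39.9 kcal/mol
Summing the manipulated equations, ΔH = (2)·(-29.7) + (-2)·(-22.1) + (2)·(-32.1) + (-1)·(-39.9) = -39.5 kcal/mol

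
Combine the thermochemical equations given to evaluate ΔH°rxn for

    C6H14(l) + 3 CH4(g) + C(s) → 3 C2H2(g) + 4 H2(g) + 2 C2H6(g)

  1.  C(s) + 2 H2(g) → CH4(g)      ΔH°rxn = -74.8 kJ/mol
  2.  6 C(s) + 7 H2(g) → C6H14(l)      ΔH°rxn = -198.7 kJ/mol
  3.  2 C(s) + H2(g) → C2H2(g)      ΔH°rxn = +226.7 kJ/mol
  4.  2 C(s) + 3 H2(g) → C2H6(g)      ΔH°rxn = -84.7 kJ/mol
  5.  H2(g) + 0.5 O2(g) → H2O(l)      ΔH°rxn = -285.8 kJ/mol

eq. 1 reversed and × 3: (-3)·(-74.8) = +224.4 kJ/mol
eq. 2 reversed: +198.7 kJ/mol
eq. 3 × 3: (3)·(+226.7) = +680.1 kJ/mol
eq. 4 × 2: (2)·(-84.7) = -169.4 kJ/mol
eq. 5: not needed.
Summing the manipulated equations, ΔH°rxn = (+224.4) + (+198.7) + (+680.1) + (-169.4) = 933.8 kJ/mol

ΔH°rxn = 933.8 kJ/mol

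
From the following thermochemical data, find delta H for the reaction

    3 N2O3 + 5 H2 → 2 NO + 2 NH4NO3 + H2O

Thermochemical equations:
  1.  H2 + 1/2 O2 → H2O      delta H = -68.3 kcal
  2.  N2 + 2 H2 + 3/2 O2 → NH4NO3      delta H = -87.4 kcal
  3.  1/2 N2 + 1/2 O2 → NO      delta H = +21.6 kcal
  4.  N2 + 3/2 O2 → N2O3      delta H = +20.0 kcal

delta H = -259.9 kcal

eq. 1 as written: -68.3 kcal
eq. 2 × 2: (2)·(-87.4) = -174.8 kcal
eq. 3 × 2: (2)·(+21.6) = +43.2 kcal
eq. 4 reversed and × 3: (-3)·(+20.0) = -60.0 kcal
delta H = (-68.3) + (-174.8) + (+43.2) + (-60.0) = -259.9 kcal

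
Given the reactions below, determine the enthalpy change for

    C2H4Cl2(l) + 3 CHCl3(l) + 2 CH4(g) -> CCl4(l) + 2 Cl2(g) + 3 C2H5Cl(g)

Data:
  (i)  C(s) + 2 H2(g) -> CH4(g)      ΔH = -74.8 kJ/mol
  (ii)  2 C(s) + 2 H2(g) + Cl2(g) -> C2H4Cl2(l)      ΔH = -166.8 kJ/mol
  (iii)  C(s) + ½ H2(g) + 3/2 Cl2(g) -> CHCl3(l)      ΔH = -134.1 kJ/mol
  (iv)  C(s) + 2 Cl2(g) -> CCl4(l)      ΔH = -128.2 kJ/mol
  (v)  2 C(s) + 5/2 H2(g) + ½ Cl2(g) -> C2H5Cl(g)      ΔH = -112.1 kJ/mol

ΔH = 254.2 kJ/mol

(i) reversed and × 2 (reverse to put CH4(g) on the reactant side; scale by 2 for the 2 CH4(g)): (-2)·(-74.8) = +149.6 kJ/mol
(ii) reversed (C2H4Cl2(l) must end up as a reactant): +166.8 kJ/mol
(iii) reversed and × 3 (CHCl3(l) must end up as a reactant; scale by 3 for the 3 CHCl3(l)): (-3)·(-134.1) = +402.3 kJ/mol
(iv) as written (CCl4(l) already on the product side): -128.2 kJ/mol
(v) × 3 (×3 to match 3 C2H5Cl(g) in the target): (3)·(-112.1) = -336.3 kJ/mol
ΔH = (+149.6) + (+166.8) + (+402.3) + (-128.2) + (-336.3) = 254.2 kJ/mol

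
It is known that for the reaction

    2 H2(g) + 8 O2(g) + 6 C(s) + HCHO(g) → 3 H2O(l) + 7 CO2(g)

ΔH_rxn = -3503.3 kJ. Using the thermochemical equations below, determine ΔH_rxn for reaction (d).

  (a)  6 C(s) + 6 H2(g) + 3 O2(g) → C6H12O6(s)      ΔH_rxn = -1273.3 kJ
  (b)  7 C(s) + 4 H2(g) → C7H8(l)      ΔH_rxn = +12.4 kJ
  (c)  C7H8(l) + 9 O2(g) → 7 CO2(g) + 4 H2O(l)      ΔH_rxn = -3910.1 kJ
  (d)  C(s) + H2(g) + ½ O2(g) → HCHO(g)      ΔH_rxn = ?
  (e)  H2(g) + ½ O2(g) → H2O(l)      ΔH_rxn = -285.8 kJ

ΔH_rxn = -108.6 kJ

(a): not needed.
(b) as written: +12.4 kJ
(c) as written: -3910.1 kJ
(d) reversed: contributes −x
(e) reversed: +285.8 kJ
-3503.3 = (+12.4) + (-3910.1) + (+285.8) − x
x = (-3503.3 − (-3611.9)) / (-1) = -108.6 kJ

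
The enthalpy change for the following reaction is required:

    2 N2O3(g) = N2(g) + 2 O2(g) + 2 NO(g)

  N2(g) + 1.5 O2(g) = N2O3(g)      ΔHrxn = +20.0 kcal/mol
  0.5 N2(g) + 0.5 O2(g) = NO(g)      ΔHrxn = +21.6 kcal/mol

ΔHrxn = 3.2 kcal/mol

equation 1 reversed and × 2: (-2)·(+20.0) = -40.0 kcal/mol
equation 2 × 2: (2)·(+21.6) = +43.2 kcal/mol
Summing the manipulated equations, ΔHrxn = (-40.0) + (+43.2) = 3.2 kcal/mol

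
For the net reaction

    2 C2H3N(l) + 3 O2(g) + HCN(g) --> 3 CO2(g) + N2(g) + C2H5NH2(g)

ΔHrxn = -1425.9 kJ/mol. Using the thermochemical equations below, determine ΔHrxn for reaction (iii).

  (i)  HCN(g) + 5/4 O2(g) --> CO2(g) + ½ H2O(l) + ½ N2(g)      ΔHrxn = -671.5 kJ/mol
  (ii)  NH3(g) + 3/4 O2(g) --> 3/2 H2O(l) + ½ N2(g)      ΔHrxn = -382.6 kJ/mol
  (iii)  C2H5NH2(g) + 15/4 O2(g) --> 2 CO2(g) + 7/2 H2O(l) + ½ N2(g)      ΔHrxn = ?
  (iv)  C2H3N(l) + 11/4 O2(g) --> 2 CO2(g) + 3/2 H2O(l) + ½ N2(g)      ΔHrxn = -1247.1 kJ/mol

ΔHrxn = -1739.8 kJ/mol

(i) as written (HCN(g) already on the reactant side): -671.5 kJ/mol
(ii): not needed (NH3(g) appears nowhere else).
(iii) reversed (C2H5NH2(g) must end up as a product): contributes −x
(iv) × 2 (×2 to match 2 C2H3N(l) in the target): (2)·(-1247.1) = -2494.2 kJ/mol
-1425.9 = (-671.5) + (-2494.2) − x
x = (-1425.9 − (-3165.7)) / (-1) = -1739.8 kJ/mol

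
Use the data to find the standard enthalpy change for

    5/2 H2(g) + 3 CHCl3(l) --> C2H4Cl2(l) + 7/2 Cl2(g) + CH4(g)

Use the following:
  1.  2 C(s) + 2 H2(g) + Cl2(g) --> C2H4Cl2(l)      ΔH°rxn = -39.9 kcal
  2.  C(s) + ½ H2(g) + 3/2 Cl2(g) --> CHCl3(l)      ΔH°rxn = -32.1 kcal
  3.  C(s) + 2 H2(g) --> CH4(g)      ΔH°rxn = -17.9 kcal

eq. 1 as written: -39.9 kcal
eq. 2 reversed and × 3: (-3)·(-32.1) = +96.3 kcal
eq. 3 as written: -17.9 kcal
ΔH°rxn = (-39.9) + (+96.3) + (-17.9) = 38.5 kcal

ΔH°rxn = 38.5 kcal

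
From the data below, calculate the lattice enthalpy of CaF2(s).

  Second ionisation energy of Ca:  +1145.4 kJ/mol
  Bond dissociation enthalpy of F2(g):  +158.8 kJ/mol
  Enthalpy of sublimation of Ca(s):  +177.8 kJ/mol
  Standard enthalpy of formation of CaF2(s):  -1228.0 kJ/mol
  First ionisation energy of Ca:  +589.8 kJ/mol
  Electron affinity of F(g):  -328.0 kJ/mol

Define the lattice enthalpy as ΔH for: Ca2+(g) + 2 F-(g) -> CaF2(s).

U = -2643.8 kJ/mol

ΔHf° = 1·ΔHsub + 1·(ΣIE) + 1·D(F2) + 2·EA + U
-1228.0 = 1·(+177.8) + 1·(+1735.2) + 1·(+158.8) + 2·(-328.0) + U
U = -1228.0 − (+1415.8) = -2643.8 kJ/mol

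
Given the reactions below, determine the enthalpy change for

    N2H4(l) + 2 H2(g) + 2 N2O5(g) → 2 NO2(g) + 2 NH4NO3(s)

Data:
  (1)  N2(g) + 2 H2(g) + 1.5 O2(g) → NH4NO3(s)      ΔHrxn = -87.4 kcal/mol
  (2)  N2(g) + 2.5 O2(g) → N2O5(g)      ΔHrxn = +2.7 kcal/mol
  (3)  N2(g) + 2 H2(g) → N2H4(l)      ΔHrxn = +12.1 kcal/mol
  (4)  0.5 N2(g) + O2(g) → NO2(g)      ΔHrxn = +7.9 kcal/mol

(1) × 2: (2)·(-87.4) = -174.8 kcal/mol
(2) reversed and × 2: (-2)·(+2.7) = -5.4 kcal/mol
(3) reversed: -12.1 kcal/mol
(4) × 2: (2)·(+7.9) = +15.8 kcal/mol
By Hess's law, ΔHrxn = (2)·(-87.4) + (-2)·(+2.7) + (-1)·(+12.1) + (2)·(+7.9) = -176.5 kcal/mol

ΔHrxn = -176.5 kcal/mol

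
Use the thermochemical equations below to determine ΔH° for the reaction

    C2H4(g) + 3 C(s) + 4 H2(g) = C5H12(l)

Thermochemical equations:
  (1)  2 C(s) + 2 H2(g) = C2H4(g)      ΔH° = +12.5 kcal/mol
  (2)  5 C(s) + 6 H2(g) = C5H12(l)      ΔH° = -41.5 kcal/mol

ΔH° = -54.0 kcal/mol

(1) reversed (C2H4(g) must end up as a reactant): -12.5 kcal/mol
(2) as written (C5H12(l) already on the product side): -41.5 kcal/mol
Since enthalpy is a state function, ΔH° = (-12.5) + (-41.5) = -54.0 kcal/mol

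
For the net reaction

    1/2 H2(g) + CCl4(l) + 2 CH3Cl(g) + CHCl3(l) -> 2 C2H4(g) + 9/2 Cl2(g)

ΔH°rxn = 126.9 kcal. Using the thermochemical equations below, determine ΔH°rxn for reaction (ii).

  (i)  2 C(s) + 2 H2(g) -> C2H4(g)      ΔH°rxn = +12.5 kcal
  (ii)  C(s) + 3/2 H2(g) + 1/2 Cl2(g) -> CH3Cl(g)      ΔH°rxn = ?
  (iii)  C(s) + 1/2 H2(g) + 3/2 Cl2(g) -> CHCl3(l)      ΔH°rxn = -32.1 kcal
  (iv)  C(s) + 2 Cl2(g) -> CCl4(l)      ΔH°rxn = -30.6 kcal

ΔH°rxn = -19.6 kcal

(i) × 2 (scale by 2 for the 2 C2H4(g)): (2)·(+12.5) = +25.0 kcal
(ii) reversed and × 2 (CH3Cl(g) must end up as a reactant; scale by 2 for the 2 CH3Cl(g)): contributes −2·x
(iii) reversed (reverse to put CHCl3(l) on the reactant side): +32.1 kcal
(iv) reversed (CCl4(l) must end up as a reactant): +30.6 kcal
+126.9 = (+25.0) + (+32.1) + (+30.6) − 2·x
x = (+126.9 − (+87.7)) / (-2) = -19.6 kcal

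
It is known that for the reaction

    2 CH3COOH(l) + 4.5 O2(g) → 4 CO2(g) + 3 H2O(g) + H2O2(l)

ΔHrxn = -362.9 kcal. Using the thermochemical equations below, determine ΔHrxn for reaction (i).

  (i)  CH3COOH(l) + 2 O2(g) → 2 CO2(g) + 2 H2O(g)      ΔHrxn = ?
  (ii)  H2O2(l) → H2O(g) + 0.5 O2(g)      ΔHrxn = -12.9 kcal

(i) × 2: contributes 2·x
(ii) reversed: +12.9 kcal
-362.9 = (+12.9) + 2·x
x = (-362.9 − (+12.9)) / (2) = -187.9 kcal

ΔHrxn = -187.9 kcal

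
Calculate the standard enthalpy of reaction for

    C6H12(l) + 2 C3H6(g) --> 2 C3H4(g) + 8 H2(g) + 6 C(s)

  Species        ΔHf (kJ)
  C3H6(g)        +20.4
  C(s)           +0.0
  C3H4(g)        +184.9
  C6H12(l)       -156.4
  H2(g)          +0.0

ΔHrxn = 485.4 kJ

ΔH°rxn = Σ nΔHf°(products) − Σ nΔHf°(reactants).
Products: 2·(+184.9) + 8·(+0.0) + 6·(+0.0) = +369.8
Reactants: 1·(-156.4) + 2·(+20.4) = -115.6
ΔHrxn = (+369.8) − (-115.6) = 485.4 kJ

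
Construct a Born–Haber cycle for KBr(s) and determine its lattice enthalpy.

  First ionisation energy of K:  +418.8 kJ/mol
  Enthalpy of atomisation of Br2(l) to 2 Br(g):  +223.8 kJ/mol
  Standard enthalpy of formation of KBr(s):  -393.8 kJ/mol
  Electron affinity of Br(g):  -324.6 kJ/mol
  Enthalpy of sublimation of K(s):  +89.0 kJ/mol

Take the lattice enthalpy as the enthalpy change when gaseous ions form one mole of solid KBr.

ΔHf° = 1·ΔHsub + 1·(ΣIE) + 1/2·D(Br2) + 1·EA + U
-393.8 = 1·(+89.0) + 1·(+418.8) + 1/2·(+223.8) + 1·(-324.6) + U
U = -393.8 − (+295.1) = -688.9 kJ/mol

U = -688.9 kJ/mol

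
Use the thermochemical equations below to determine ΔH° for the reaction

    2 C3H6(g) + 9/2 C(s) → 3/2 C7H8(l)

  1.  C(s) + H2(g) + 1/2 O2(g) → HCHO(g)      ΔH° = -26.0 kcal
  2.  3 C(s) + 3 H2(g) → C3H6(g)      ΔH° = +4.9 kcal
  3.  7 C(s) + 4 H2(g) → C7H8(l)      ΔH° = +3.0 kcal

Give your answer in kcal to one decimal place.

eq. 1: not needed (O2(g) appears nowhere else).
eq. 2 reversed and × 2 (reverse to put C3H6(g) on the reactant side; ×2 to match 2 C3H6(g) in the target): (-2)·(+4.9) = -9.8 kcal
eq. 3 × 3/2 (×3/2 to match 3/2 C7H8(l) in the target): (3/2)·(+3.0) = +4.5 kcal
By Hess's law, ΔH° = (-2)·(+4.9) + (3/2)·(+3.0) = -5.3 kcal

ΔH° = -5.3 kcal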